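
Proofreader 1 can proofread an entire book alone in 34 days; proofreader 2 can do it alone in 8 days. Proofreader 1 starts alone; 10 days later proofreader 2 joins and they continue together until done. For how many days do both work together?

In 10 days proofreader 1 does 10/34 = 5/17 of the job, leaving 12/17.
Proofreader 1 and proofreader 2 together work at 21/136 per day, so finishing takes 12/17 ÷ 21/136 = 32/7 days.

32/7 days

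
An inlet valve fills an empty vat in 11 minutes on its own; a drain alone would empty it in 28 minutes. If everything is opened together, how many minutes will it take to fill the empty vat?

308/17 minutes

Net rate = 1/11 − 1/28 = (28 − 11)/308 = 17/308 per minute.
Filling time = 1 ÷ (17/308) = 308/17 minutes.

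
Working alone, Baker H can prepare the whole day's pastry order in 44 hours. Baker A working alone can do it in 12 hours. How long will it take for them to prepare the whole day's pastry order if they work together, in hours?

66/7 hours

Combined rate: 1/44 + 1/12 = (3 + 11)/132 = 14/132 = 7/66 per hour.
Time = 1 ÷ (7/66) = 66/7 hours.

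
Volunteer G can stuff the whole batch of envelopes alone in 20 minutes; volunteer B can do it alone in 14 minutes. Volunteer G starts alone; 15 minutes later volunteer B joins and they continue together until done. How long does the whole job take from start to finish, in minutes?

290/17 minutes

In 15 minutes volunteer G does 15/20 = 3/4 of the job, leaving 1/4.
Volunteer G and volunteer B together work at 17/140 per minute, so finishing takes 1/4 ÷ 17/140 = 35/17 minutes.
Total time = 15 + 35/17 = 290/17 minutes.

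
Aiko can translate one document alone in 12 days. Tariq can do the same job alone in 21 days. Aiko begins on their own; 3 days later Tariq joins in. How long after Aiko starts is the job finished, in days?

96/11 days

In the first 3 days Aiko alone does 3/12 = 1/4 of the job, leaving 3/4.
Once everyone is working, combined rate: 1/12 + 1/21 = (7 + 4)/84 = 11/84 per day.
Remaining 3/4 at 11/84 per day takes 63/11 days.
Total from the start = 3 + 63/11 = 96/11 days.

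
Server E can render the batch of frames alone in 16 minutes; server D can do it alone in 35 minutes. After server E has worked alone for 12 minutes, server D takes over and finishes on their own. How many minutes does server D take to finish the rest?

In 12 minutes server E does 12/16 = 3/4 of the job, leaving 1/4.
Server D works at 1/35 per minute, so finishing takes 1/4 ÷ 1/35 = 35/4 minutes.

35/4 minutes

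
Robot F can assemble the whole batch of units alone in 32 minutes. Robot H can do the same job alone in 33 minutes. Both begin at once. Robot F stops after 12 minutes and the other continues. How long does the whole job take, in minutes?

In the first 12 minutes the combined rate is 65/1056, so 65/88 of the job is done, leaving 23/88.
After Robot F leaves the rate is 1/33 per minute; the remaining 23/88 takes 69/8 minutes.
Total = 12 + 69/8 = 165/8 minutes.

165/8 minutes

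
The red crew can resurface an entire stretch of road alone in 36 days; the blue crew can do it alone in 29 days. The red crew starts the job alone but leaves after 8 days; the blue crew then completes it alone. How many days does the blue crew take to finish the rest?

203/9 days

In 8 days the red crew does 8/36 = 2/9 of the job, leaving 7/9.
The blue crew works at 1/29 per day, so finishing takes 7/9 ÷ 1/29 = 203/9 days.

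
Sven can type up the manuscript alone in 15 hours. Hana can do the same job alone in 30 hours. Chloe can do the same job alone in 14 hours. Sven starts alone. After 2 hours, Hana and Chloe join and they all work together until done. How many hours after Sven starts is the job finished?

In the first 2 hours Sven alone does 2/15 of the job, leaving 13/15.
Once everyone is working, combined rate: 1/15 + 1/30 + 1/14 = (14 + 7 + 15)/210 = 36/210 = 6/35 per hour.
Remaining 13/15 at 6/35 per hour takes 91/18 hours.
Total from the start = 2 + 91/18 = 127/18 hours.

127/18 hours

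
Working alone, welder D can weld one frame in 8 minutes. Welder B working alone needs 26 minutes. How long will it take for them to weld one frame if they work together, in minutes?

104/17 minutes

Combined rate: 1/8 + 1/26 = (13 + 4)/104 = 17/104 per minute.
Time = 1 ÷ (17/104) = 104/17 minutes.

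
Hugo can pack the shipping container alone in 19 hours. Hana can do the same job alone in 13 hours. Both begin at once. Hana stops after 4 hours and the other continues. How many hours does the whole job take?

171/13 hours

In the first 4 hours the combined rate is 32/247, so 128/247 of the job is done, leaving 119/247.
After Hana leaves the rate is 1/19 per hour; the remaining 119/247 takes 119/13 hours.
Total = 4 + 119/13 = 171/13 hours.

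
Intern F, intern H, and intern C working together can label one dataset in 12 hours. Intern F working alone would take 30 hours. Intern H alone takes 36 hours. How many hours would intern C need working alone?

Combined rate is 1/12 per hour.
Known contribution: 1/30 + 1/36 = (6 + 5)/180 = 11/180 per hour.
So intern C's rate is 1/12 − 11/180 = 1/45, meaning 45 hours alone.

45 hours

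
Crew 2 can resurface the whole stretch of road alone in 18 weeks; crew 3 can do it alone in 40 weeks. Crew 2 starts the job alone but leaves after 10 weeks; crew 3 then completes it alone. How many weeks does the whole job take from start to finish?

250/9 weeks

In 10 weeks crew 2 does 10/18 = 5/9 of the job, leaving 4/9.
Crew 3 works at 1/40 per week, so finishing takes 4/9 ÷ 1/40 = 160/9 weeks.
Total time = 10 + 160/9 = 250/9 weeks.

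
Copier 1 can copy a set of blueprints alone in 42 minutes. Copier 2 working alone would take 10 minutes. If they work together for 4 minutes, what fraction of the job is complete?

Combined rate: 1/42 + 1/10 = (5 + 21)/210 = 26/210 = 13/105 per minute.
In 4 minutes they complete 4·13/105 = 52/105 of the job.

52/105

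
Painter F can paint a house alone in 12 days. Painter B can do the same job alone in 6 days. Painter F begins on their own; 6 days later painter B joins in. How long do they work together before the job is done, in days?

2 days

In the first 6 days painter F alone does 6/12 = 1/2 of the job, leaving 1/2.
Once everyone is working, combined rate: 1/12 + 1/6 = (1 + 2)/12 = 3/12 = 1/4 per day.
Remaining 1/2 at 1/4 per day takes 2 days.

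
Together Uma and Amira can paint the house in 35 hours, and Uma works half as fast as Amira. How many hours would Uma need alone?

Let Amira's rate be r; then Uma's rate is (1/2)r, so together (1/2 + 1)r = (3/2)r = 1/35.
Thus r = 2/105 per hour.
Amira alone: 105/2 hours; Uma alone: 105 hours.

105 hours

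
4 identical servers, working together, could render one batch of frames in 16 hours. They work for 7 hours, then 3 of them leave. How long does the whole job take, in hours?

43 hours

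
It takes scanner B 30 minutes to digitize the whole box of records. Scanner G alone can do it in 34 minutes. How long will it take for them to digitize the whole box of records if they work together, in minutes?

255/16 minutes

Combined rate: 1/30 + 1/34 = (17 + 15)/510 = 32/510 = 16/255 per minute.
Time = 1 ÷ (16/255) = 255/16 minutes.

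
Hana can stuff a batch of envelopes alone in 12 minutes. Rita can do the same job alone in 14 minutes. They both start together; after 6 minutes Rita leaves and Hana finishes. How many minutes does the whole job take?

48/7 minutes

In the first 6 minutes the combined rate is 13/84, so 13/14 of the job is done, leaving 1/14.
After Rita leaves the rate is 1/12 per minute; the remaining 1/14 takes 6/7 minutes.
Total = 6 + 6/7 = 48/7 minutes.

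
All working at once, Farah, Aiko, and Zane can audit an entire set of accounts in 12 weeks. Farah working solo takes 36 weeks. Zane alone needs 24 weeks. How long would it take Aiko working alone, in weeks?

72 weeks

Combined rate is 1/12 per week.
Known contribution: 1/36 + 1/24 = (2 + 3)/72 = 5/72 per week.
So Aiko's rate is 1/12 − 5/72 = 1/72, meaning 72 weeks alone.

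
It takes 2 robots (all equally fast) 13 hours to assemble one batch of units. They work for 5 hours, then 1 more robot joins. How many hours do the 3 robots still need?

One robot does 1/26 of the job per hour.
After 5 hours with 2 robots, 5/13 is done (8/13 left).
With 3 robots the rate is 3/26, so the rest takes 8/13 ÷ 3/26 = 16/3 hours.

16/3 hours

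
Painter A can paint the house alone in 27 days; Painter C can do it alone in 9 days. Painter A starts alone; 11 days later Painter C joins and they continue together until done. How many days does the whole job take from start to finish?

In 11 days Painter A does 11/27 of the job, leaving 16/27.
Painter A and Painter C together work at 4/27 per day, so finishing takes 16/27 ÷ 4/27 = 4 days.
Total time = 11 + 4 = 15 days.

15 days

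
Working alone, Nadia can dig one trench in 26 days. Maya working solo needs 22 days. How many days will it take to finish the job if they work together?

Combined rate: 1/26 + 1/22 = (11 + 13)/286 = 24/286 = 12/143 per day.
Time = 1 ÷ (12/143) = 143/12 days.

143/12 days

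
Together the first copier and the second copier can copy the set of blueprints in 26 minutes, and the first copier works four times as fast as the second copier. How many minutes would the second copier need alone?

130 minutes

Let the second copier's rate be r; then the first copier's rate is 4r, so together (4 + 1)r = 5r = 1/26.
Thus r = 1/130 per minute.
The second copier alone: 130 minutes; the first copier alone: 65/2 minutes.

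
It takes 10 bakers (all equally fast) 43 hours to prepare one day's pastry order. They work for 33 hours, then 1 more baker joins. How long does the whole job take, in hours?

463/11 hours

One baker does 1/430 of the job per hour.
After 33 hours with 10 bakers, 33/43 is done (10/43 left).
With 11 bakers the rate is 11/430, so the rest takes 10/43 ÷ 11/430 = 100/11 hours.
Total = 33 + 100/11 = 463/11 hours.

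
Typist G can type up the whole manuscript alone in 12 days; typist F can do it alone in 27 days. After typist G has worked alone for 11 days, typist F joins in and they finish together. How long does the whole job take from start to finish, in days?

152/13 days

In 11 days typist G does 11/12 of the job, leaving 1/12.
Typist G and typist F together work at 13/108 per day, so finishing takes 1/12 ÷ 13/108 = 9/13 days.
Total time = 11 + 9/13 = 152/13 days.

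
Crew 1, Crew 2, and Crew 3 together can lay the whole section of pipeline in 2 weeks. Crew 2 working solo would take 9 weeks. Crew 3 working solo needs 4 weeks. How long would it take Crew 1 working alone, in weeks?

Combined rate is 1/2 per week.
Known contribution: 1/9 + 1/4 = (4 + 9)/36 = 13/36 per week.
So Crew 1's rate is 1/2 − 13/36 = 5/36, meaning 36/5 weeks alone.

36/5 weeks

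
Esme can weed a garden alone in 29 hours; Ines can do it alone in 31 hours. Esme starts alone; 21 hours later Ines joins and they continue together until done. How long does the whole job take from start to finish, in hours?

377/15 hours

In 21 hours Esme does 21/29 of the job, leaving 8/29.
Esme and Ines together work at 60/899 per hour, so finishing takes 8/29 ÷ 60/899 = 62/15 hours.
Total time = 21 + 62/15 = 377/15 hours.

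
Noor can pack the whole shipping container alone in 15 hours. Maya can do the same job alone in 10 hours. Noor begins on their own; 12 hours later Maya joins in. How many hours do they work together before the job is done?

6/5 hours

In the first 12 hours Noor alone does 12/15 = 4/5 of the job, leaving 1/5.
Once everyone is working, combined rate: 1/15 + 1/10 = (2 + 3)/30 = 5/30 = 1/6 per hour.
Remaining 1/5 at 1/6 per hour takes 6/5 hours.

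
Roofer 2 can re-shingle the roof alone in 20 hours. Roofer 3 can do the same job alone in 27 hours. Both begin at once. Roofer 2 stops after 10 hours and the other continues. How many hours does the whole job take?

In the first 10 hours the combined rate is 47/540, so 47/54 of the job is done, leaving 7/54.
After roofer 2 leaves the rate is 1/27 per hour; the remaining 7/54 takes 7/2 hours.
Total = 10 + 7/2 = 27/2 hours.

27/2 hours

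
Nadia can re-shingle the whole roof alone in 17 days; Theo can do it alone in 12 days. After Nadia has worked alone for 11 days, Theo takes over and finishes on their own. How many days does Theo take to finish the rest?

72/17 days

In 11 days Nadia does 11/17 of the job, leaving 6/17.
Theo works at 1/12 per day, so finishing takes 6/17 ÷ 1/12 = 72/17 days.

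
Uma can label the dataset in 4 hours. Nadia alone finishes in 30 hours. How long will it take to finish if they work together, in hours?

60/17 hours

With two workers the combined time is the product over the sum: 4·30/(4+30) = 120/34 = 60/17 hours.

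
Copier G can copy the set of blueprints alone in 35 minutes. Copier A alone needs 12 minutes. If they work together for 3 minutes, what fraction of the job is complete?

47/140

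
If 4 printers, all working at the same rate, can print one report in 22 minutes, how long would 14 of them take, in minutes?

Total work is 4·22 = 88 printer-minutes.
With 14 printers: 88/14 = 44/7 minutes.

44/7 minutes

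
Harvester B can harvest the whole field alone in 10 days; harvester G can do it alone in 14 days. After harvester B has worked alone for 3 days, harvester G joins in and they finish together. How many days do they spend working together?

In 3 days harvester B does 3/10 of the job, leaving 7/10.
Harvester B and harvester G together work at 6/35 per day, so finishing takes 7/10 ÷ 6/35 = 49/12 days.

49/12 days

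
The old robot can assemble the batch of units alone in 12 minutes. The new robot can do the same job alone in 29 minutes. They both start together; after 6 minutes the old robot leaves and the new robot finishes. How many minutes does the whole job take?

29/2 minutes

In the first 6 minutes the combined rate is 41/348, so 41/58 of the job is done, leaving 17/58.
After the old robot leaves the rate is 1/29 per minute; the remaining 17/58 takes 17/2 minutes.
Total = 6 + 17/2 = 29/2 minutes.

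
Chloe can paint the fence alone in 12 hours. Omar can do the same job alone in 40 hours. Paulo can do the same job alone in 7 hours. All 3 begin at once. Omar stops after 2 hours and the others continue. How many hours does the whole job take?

In the first 2 hours the combined rate is 211/840, so 211/420 of the job is done, leaving 209/420.
After Omar leaves the rate is 19/84 per hour; the remaining 209/420 takes 11/5 hours.
Total = 2 + 11/5 = 21/5 hours.

21/5 hours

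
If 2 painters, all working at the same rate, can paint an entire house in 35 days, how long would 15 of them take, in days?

Total work is 2·35 = 70 painter-days.
With 15 painters: 70/15 = 14/3 days.

14/3 days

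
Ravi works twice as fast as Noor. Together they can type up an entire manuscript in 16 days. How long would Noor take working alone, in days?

48 days

Let Noor's rate be r; then Ravi's rate is 2r, so together (2 + 1)r = 3r = 1/16.
Thus r = 1/48 per day.
Noor alone: 48 days; Ravi alone: 24 days.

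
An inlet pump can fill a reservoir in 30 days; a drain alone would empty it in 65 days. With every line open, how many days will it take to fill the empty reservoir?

390/7 days

Net rate = 1/30 − 1/65 = (13 − 6)/390 = 7/390 per day.
Filling time = 1 ÷ (7/390) = 390/7 days.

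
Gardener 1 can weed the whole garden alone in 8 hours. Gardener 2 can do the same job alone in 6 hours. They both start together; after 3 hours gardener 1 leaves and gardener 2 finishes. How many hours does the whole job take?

In the first 3 hours the combined rate is 7/24, so 7/8 of the job is done, leaving 1/8.
After gardener 1 leaves the rate is 1/6 per hour; the remaining 1/8 takes 3/4 hours.
Total = 3 + 3/4 = 15/4 hours.

15/4 hours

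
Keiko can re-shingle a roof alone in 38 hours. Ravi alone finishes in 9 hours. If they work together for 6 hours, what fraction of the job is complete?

47/57

Combined rate: 1/38 + 1/9 = (9 + 38)/342 = 47/342 per hour.
In 6 hours they complete 6·47/342 = 47/57 of the job.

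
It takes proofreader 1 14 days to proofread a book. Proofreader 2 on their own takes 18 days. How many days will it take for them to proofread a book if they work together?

Combined rate: 1/14 + 1/18 = (9 + 7)/126 = 16/126 = 8/63 per day.
Time = 1 ÷ (8/63) = 63/8 days.

63/8 days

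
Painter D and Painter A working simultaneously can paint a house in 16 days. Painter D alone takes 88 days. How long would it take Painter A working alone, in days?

176/9 days

Combined rate is 1/16 per day.
Known contribution: 1/88 per day.
So Painter A's rate is 1/16 − 1/88 = 9/176, meaning 176/9 days alone.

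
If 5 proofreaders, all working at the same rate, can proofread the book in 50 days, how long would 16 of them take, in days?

Total work is 5·50 = 250 proofreader-days.
With 16 proofreaders: 250/16 = 125/8 days.

125/8 days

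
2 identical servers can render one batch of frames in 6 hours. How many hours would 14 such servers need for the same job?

6/7 hours

Total work is 2·6 = 12 server-hours.
With 14 servers: 12/14 = 6/7 hours.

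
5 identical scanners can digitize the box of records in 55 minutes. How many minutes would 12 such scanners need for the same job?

Total work is 5·55 = 275 scanner-minutes.
With 12 scanners: 275/12 minutes.

275/12 minutes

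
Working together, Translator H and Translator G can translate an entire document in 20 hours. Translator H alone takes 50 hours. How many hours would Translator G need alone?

Combined rate is 1/20 per hour.
Known contribution: 1/50 per hour.
So Translator G's rate is 1/20 − 1/50 = 3/100, meaning 100/3 hours alone.

100/3 hours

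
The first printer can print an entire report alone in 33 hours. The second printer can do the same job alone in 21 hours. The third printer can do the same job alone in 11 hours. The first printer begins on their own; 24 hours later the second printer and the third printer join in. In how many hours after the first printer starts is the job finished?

333/13 hours

In the first 24 hours the first printer alone does 24/33 = 8/11 of the job, leaving 3/11.
Once everyone is working, combined rate: 1/33 + 1/21 + 1/11 = (7 + 11 + 21)/231 = 39/231 = 13/77 per hour.
Remaining 3/11 at 13/77 per hour takes 21/13 hours.
Total from the start = 24 + 21/13 = 333/13 hours.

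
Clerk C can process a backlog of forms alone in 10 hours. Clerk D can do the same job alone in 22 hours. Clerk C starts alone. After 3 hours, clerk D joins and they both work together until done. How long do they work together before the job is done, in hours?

77/16 hours

In the first 3 hours clerk C alone does 3/10 of the job, leaving 7/10.
Once everyone is working, combined rate: 1/10 + 1/22 = (11 + 5)/110 = 16/110 = 8/55 per hour.
Remaining 7/10 at 8/55 per hour takes 77/16 hours.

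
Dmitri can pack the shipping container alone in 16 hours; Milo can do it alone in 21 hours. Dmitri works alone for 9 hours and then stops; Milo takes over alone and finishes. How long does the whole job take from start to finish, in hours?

291/16 hours

In 9 hours Dmitri does 9/16 of the job, leaving 7/16.
Milo works at 1/21 per hour, so finishing takes 7/16 ÷ 1/21 = 147/16 hours.
Total time = 9 + 147/16 = 291/16 hours.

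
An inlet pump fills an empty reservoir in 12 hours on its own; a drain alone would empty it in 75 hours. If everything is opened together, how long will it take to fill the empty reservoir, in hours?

100/7 hours

Net rate = 1/12 − 1/75 = (25 − 4)/300 = 21/300 = 7/100 per hour.
Filling time = 1 ÷ (7/100) = 100/7 hours.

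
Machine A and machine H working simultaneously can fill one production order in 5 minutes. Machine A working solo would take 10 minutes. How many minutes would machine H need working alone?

Combined rate is 1/5 per minute.
Known contribution: 1/10 per minute.
So machine H's rate is 1/5 − 1/10 = 1/10, meaning 10 minutes alone.

10 minutes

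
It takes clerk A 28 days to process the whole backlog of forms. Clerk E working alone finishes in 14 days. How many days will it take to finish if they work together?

28/3 days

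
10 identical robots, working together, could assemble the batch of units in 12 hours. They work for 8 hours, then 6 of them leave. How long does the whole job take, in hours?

18 hours

One robot does 1/120 of the job per hour.
After 8 hours with 10 robots, 2/3 is done (1/3 left).
With 4 robots the rate is 4/120 = 1/30, so the rest takes 1/3 ÷ 1/30 = 10 hours.
Total = 8 + 10 = 18 hours.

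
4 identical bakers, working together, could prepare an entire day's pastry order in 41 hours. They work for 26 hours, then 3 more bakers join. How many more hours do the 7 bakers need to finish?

60/7 hours

One baker does 1/164 of the job per hour.
After 26 hours with 4 bakers, 26/41 is done (15/41 left).
With 7 bakers the rate is 7/164, so the rest takes 15/41 ÷ 7/164 = 60/7 hours.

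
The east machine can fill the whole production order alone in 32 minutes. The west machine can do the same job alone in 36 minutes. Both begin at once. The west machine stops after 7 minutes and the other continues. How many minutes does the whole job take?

232/9 minutes

In the first 7 minutes the combined rate is 17/288, so 119/288 of the job is done, leaving 169/288.
After the west machine leaves the rate is 1/32 per minute; the remaining 169/288 takes 169/9 minutes.
Total = 7 + 169/9 = 232/9 minutes.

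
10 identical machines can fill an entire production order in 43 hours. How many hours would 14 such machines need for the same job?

Total work is 10·43 = 430 machine-hours.
With 14 machines: 430/14 = 215/7 hours.

215/7 hours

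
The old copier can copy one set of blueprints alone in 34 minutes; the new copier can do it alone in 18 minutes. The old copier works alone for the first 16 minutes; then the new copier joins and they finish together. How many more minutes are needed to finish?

In 16 minutes the old copier does 16/34 = 8/17 of the job, leaving 9/17.
The old copier and the new copier together work at 13/153 per minute, so finishing takes 9/17 ÷ 13/153 = 81/13 minutes.

81/13 minutes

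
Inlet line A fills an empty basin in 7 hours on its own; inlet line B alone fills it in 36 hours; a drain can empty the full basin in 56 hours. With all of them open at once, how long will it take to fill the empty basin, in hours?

Net rate = 1/7 + 1/36 − 1/56 = (72 + 14 − 9)/504 = 77/504 = 11/72 per hour.
Filling time = 1 ÷ (11/72) = 72/11 hours.

72/11 hours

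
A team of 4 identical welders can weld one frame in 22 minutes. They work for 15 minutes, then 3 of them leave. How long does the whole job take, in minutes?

43 minutes

One welder does 1/88 of the job per minute.
After 15 minutes with 4 welders, 15/22 is done (7/22 left).
With 1 welder the rate is 1/88, so the rest takes 7/22 ÷ 1/88 = 28 minutes.
Total = 15 + 28 = 43 minutes.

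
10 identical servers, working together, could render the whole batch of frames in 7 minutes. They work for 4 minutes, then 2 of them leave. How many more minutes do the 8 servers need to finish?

One server does 1/70 of the job per minute.
After 4 minutes with 10 servers, 4/7 is done (3/7 left).
With 8 servers the rate is 8/70 = 4/35, so the rest takes 3/7 ÷ 4/35 = 15/4 minutes.

15/4 minutes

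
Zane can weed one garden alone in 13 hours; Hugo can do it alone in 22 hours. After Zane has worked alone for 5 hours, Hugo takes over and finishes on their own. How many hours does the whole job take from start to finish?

In 5 hours Zane does 5/13 of the job, leaving 8/13.
Hugo works at 1/22 per hour, so finishing takes 8/13 ÷ 1/22 = 176/13 hours.
Total time = 5 + 176/13 = 241/13 hours.

241/13 hours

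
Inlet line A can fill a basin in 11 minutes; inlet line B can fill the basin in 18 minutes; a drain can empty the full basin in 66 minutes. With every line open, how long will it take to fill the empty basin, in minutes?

99/13 minutes

Net rate = 1/11 + 1/18 − 1/66 = (18 + 11 − 3)/198 = 26/198 = 13/99 per minute.
Filling time = 1 ÷ (13/99) = 99/13 minutes.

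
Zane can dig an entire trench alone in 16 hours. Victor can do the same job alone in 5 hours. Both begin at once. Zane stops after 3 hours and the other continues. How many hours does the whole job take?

65/16 hours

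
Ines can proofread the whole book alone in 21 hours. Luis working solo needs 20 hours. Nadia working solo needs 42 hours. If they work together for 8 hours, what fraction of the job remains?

1/35

Combined rate: 1/21 + 1/20 + 1/42 = (20 + 21 + 10)/420 = 51/420 = 17/140 per hour.
In 8 hours they complete 8·17/140 = 34/35 of the job.
So 1/35 remains.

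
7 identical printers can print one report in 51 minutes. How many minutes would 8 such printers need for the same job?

357/8 minutes

Total work is 7·51 = 357 printer-minutes.
With 8 printers: 357/8 minutes.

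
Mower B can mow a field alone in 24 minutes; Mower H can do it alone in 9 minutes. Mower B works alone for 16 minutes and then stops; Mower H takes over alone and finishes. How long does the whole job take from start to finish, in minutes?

19 minutes

In 16 minutes Mower B does 16/24 = 2/3 of the job, leaving 1/3.
Mower H works at 1/9 per minute, so finishing takes 1/3 ÷ 1/9 = 3 minutes.
Total time = 16 + 3 = 19 minutes.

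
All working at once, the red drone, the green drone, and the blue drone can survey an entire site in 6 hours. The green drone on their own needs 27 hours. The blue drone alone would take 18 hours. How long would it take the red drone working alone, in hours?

Combined rate is 1/6 per hour.
Known contribution: 1/27 + 1/18 = (2 + 3)/54 = 5/54 per hour.
So the red drone's rate is 1/6 − 5/54 = 2/27, meaning 27/2 hours alone.

27/2 hours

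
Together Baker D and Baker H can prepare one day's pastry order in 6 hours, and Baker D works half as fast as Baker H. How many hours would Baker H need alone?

Let Baker H's rate be r; then Baker D's rate is (1/2)r, so together (1/2 + 1)r = (3/2)r = 1/6.
Thus r = 1/9 per hour.
Baker H alone: 9 hours; Baker D alone: 18 hours.

9 hours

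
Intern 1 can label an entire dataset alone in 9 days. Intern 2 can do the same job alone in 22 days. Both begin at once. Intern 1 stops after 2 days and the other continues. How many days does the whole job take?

154/9 days

In the first 2 days the combined rate is 31/198, so 31/99 of the job is done, leaving 68/99.
After Intern 1 leaves the rate is 1/22 per day; the remaining 68/99 takes 136/9 days.
Total = 2 + 136/9 = 154/9 days.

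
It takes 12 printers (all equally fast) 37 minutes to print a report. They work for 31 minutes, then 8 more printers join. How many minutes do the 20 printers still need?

One printer does 1/444 of the job per minute.
After 31 minutes with 12 printers, 31/37 is done (6/37 left).
With 20 printers the rate is 20/444 = 5/111, so the rest takes 6/37 ÷ 5/111 = 18/5 minutes.

18/5 minutes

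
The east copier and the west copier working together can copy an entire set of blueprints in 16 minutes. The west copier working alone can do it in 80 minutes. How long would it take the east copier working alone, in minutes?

20 minutes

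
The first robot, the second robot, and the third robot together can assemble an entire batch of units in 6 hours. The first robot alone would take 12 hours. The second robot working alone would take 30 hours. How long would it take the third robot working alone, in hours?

20 hours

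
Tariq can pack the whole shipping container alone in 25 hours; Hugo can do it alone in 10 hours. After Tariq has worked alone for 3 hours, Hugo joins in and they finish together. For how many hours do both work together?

44/7 hours

In 3 hours Tariq does 3/25 of the job, leaving 22/25.
Tariq and Hugo together work at 7/50 per hour, so finishing takes 22/25 ÷ 7/50 = 44/7 hours.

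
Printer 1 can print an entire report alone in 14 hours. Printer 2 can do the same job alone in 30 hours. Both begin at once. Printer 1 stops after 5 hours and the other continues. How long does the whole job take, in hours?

135/7 hours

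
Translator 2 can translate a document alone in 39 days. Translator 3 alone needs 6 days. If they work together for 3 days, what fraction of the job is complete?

Combined rate: 1/39 + 1/6 = (2 + 13)/78 = 15/78 = 5/26 per day.
In 3 days they complete 3·5/26 = 15/26 of the job.

15/26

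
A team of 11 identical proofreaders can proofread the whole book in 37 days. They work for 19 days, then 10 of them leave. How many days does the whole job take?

217 days

One proofreader does 1/407 of the job per day.
After 19 days with 11 proofreaders, 19/37 is done (18/37 left).
With 1 proofreader the rate is 1/407, so the rest takes 18/37 ÷ 1/407 = 198 days.
Total = 19 + 198 = 217 days.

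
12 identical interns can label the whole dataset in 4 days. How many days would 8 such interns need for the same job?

6 days

Total work is 12·4 = 48 intern-days.
With 8 interns: 48/8 = 6 days.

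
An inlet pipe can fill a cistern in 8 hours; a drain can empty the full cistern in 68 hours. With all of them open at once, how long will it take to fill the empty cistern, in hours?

136/15 hours

Net rate = 1/8 − 1/68 = (17 − 2)/136 = 15/136 per hour.
Filling time = 1 ÷ (15/136) = 136/15 hours.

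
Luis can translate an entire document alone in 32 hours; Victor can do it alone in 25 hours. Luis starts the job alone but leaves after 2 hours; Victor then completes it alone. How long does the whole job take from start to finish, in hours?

In 2 hours Luis does 2/32 = 1/16 of the job, leaving 15/16.
Victor works at 1/25 per hour, so finishing takes 15/16 ÷ 1/25 = 375/16 hours.
Total time = 2 + 375/16 = 407/16 hours.

407/16 hours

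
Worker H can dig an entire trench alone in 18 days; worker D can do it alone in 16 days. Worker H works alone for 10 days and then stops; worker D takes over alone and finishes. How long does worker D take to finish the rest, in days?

In 10 days worker H does 10/18 = 5/9 of the job, leaving 4/9.
Worker D works at 1/16 per day, so finishing takes 4/9 ÷ 1/16 = 64/9 days.

64/9 days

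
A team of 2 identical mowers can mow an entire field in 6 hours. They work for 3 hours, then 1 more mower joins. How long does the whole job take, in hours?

One mower does 1/12 of the job per hour.
After 3 hours with 2 mowers, 1/2 is done (1/2 left).
With 3 mowers the rate is 3/12 = 1/4, so the rest takes 1/2 ÷ 1/4 = 2 hours.
Total = 3 + 2 = 5 hours.

5 hours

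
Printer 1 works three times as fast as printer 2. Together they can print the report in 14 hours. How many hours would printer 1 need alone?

56/3 hours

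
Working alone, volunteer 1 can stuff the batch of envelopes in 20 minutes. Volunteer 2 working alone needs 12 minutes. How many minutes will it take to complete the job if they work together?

Combined rate: 1/20 + 1/12 = (3 + 5)/60 = 8/60 = 2/15 per minute.
Time = 1 ÷ (2/15) = 15/2 minutes.

15/2 minutes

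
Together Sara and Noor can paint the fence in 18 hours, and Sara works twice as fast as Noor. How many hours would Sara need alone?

27 hours

Let Noor's rate be r; then Sara's rate is 2r, so together (2 + 1)r = 3r = 1/18.
Thus r = 1/54 per hour.
Noor alone: 54 hours; Sara alone: 27 hours.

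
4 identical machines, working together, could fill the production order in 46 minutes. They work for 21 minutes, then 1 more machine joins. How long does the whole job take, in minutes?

One machine does 1/184 of the job per minute.
After 21 minutes with 4 machines, 21/46 is done (25/46 left).
With 5 machines the rate is 5/184, so the rest takes 25/46 ÷ 5/184 = 20 minutes.
Total = 21 + 20 = 41 minutes.

41 minutes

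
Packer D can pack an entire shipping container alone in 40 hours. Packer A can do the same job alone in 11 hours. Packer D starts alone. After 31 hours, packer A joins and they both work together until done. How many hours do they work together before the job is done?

In the first 31 hours packer D alone does 31/40 of the job, leaving 9/40.
Once everyone is working, combined rate: 1/40 + 1/11 = (11 + 40)/440 = 51/440 per hour.
Remaining 9/40 at 51/440 per hour takes 33/17 hours.

33/17 hours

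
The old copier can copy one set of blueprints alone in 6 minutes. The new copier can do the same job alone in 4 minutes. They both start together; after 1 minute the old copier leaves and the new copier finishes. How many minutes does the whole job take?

In the first 1 minute the combined rate is 5/12, so 5/12 of the job is done, leaving 7/12.
After the old copier leaves the rate is 1/4 per minute; the remaining 7/12 takes 7/3 minutes.
Total = 1 + 7/3 = 10/3 minutes.

10/3 minutes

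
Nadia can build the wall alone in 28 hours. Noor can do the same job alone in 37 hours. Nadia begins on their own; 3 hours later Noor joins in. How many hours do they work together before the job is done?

In the first 3 hours Nadia alone does 3/28 of the job, leaving 25/28.
Once everyone is working, combined rate: 1/28 + 1/37 = (37 + 28)/1036 = 65/1036 per hour.
Remaining 25/28 at 65/1036 per hour takes 185/13 hours.

185/13 hours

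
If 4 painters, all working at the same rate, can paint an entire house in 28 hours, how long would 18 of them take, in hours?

56/9 hours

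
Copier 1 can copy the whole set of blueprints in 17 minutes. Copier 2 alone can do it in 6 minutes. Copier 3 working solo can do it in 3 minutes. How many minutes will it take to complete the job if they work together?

34/19 minutes

Combined rate: 1/17 + 1/6 + 1/3 = (6 + 17 + 34)/102 = 57/102 = 19/34 per minute.
Time = 1 ÷ (19/34) = 34/19 minutes.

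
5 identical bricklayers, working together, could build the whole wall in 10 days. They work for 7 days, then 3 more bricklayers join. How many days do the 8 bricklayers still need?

15/8 days

One bricklayer does 1/50 of the job per day.
After 7 days with 5 bricklayers, 7/10 is done (3/10 left).
With 8 bricklayers the rate is 8/50 = 4/25, so the rest takes 3/10 ÷ 4/25 = 15/8 days.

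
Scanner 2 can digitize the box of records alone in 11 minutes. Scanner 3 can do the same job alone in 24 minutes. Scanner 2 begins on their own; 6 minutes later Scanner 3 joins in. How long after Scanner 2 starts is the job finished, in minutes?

66/7 minutes

In the first 6 minutes Scanner 2 alone does 6/11 of the job, leaving 5/11.
Once everyone is working, combined rate: 1/11 + 1/24 = (24 + 11)/264 = 35/264 per minute.
Remaining 5/11 at 35/264 per minute takes 24/7 minutes.
Total from the start = 6 + 24/7 = 66/7 minutes.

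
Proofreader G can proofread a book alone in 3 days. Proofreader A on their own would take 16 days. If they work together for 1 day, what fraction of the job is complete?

Combined rate: 1/3 + 1/16 = (16 + 3)/48 = 19/48 per day.
In 1 day they complete 1·19/48 = 19/48 of the job.

19/48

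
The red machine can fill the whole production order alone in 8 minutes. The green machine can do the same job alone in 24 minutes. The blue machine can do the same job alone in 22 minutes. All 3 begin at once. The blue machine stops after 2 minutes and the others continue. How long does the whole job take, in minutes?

In the first 2 minutes the combined rate is 7/33, so 14/33 of the job is done, leaving 19/33.
After the blue machine leaves the rate is 1/6 per minute; the remaining 19/33 takes 38/11 minutes.
Total = 2 + 38/11 = 60/11 minutes.

60/11 minutes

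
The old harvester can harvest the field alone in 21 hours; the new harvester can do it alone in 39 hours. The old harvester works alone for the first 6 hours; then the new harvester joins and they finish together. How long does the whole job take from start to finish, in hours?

63/4 hours

In 6 hours the old harvester does 6/21 = 2/7 of the job, leaving 5/7.
The old harvester and the new harvester together work at 20/273 per hour, so finishing takes 5/7 ÷ 20/273 = 39/4 hours.
Total time = 6 + 39/4 = 63/4 hours.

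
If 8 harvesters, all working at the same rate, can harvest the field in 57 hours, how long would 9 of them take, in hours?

Total work is 8·57 = 456 harvester-hours.
With 9 harvesters: 456/9 = 152/3 hours.

152/3 hours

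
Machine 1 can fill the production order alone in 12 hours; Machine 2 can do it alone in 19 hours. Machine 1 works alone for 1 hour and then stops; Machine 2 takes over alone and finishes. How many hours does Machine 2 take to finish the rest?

209/12 hours

In 1 hour Machine 1 does 1/12 of the job, leaving 11/12.
Machine 2 works at 1/19 per hour, so finishing takes 11/12 ÷ 1/19 = 209/12 hours.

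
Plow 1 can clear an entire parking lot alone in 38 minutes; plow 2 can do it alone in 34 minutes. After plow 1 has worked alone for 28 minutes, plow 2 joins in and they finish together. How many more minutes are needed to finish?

85/18 minutes

In 28 minutes plow 1 does 28/38 = 14/19 of the job, leaving 5/19.
Plow 1 and plow 2 together work at 18/323 per minute, so finishing takes 5/19 ÷ 18/323 = 85/18 minutes.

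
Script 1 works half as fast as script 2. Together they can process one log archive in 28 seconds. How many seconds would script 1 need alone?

84 seconds

Let script 2's rate be r; then script 1's rate is (1/2)r, so together (1/2 + 1)r = (3/2)r = 1/28.
Thus r = 1/42 per second.
Script 2 alone: 42 seconds; script 1 alone: 84 seconds.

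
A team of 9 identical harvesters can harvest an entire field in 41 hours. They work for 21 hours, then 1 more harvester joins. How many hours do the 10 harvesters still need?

One harvester does 1/369 of the job per hour.
After 21 hours with 9 harvesters, 21/41 is done (20/41 left).
With 10 harvesters the rate is 10/369, so the rest takes 20/41 ÷ 10/369 = 18 hours.

18 hours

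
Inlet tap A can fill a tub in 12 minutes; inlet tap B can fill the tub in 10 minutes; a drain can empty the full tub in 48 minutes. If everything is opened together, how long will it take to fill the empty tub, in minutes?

80/13 minutes

Net rate = 1/12 + 1/10 − 1/48 = (20 + 24 − 5)/240 = 39/240 = 13/80 per minute.
Filling time = 1 ÷ (13/80) = 80/13 minutes.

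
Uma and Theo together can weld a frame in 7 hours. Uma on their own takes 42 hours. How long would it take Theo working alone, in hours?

42/5 hours

Combined rate is 1/7 per hour.
Known contribution: 1/42 per hour.
So Theo's rate is 1/7 − 1/42 = 5/42, meaning 42/5 hours alone.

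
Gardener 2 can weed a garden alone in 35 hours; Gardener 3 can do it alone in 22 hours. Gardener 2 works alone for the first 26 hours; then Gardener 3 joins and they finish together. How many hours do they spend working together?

66/19 hours

In 26 hours Gardener 2 does 26/35 of the job, leaving 9/35.
Gardener 2 and Gardener 3 together work at 57/770 per hour, so finishing takes 9/35 ÷ 57/770 = 66/19 hours.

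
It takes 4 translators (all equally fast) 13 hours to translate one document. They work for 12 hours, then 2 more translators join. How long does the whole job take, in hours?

One translator does 1/52 of the job per hour.
After 12 hours with 4 translators, 12/13 is done (1/13 left).
With 6 translators the rate is 6/52 = 3/26, so the rest takes 1/13 ÷ 3/26 = 2/3 hours.
Total = 12 + 2/3 = 38/3 hours.

38/3 hours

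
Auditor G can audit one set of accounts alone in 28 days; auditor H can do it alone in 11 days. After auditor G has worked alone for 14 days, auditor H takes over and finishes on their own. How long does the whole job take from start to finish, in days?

39/2 days

In 14 days auditor G does 14/28 = 1/2 of the job, leaving 1/2.
Auditor H works at 1/11 per day, so finishing takes 1/2 ÷ 1/11 = 11/2 days.
Total time = 14 + 11/2 = 39/2 days.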